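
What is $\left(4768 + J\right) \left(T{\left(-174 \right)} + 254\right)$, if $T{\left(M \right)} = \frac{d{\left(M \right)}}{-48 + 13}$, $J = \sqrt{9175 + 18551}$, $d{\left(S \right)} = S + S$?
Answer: $\frac{44046784}{35} + \frac{9238 \sqrt{27726}}{35} \approx 1.3024 \cdot 10^{6}$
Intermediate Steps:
$d{\left(S \right)} = 2 S$
$J = \sqrt{27726} \approx 166.51$
$T{\left(M \right)} = - \frac{2 M}{35}$ ($T{\left(M \right)} = \frac{2 M}{-48 + 13} = \frac{2 M}{-35} = 2 M \left(- \frac{1}{35}\right) = - \frac{2 M}{35}$)
$\left(4768 + J\right) \left(T{\left(-174 \right)} + 254\right) = \left(4768 + \sqrt{27726}\right) \left(\left(- \frac{2}{35}\right) \left(-174\right) + 254\right) = \left(4768 + \sqrt{27726}\right) \left(\frac{348}{35} + 254\right) = \left(4768 + \sqrt{27726}\right) \frac{9238}{35} = \frac{44046784}{35} + \frac{9238 \sqrt{27726}}{35}$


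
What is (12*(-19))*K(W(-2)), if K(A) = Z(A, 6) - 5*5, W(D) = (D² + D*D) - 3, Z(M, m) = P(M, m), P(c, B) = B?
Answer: 4332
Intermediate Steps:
Z(M, m) = m
W(D) = -3 + 2*D² (W(D) = (D² + D²) - 3 = 2*D² - 3 = -3 + 2*D²)
K(A) = -19 (K(A) = 6 - 5*5 = 6 - 25 = -19)
(12*(-19))*K(W(-2)) = (12*(-19))*(-19) = -228*(-19) = 4332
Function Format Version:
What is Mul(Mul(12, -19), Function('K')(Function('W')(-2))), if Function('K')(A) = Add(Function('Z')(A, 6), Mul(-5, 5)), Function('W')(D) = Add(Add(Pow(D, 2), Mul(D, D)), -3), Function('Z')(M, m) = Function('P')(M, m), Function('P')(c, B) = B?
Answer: 4332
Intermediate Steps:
Function('Z')(M, m) = m
Function('W')(D) = Add(-3, Mul(2, Pow(D, 2))) (Function('W')(D) = Add(Add(Pow(D, 2), Pow(D, 2)), -3) = Add(Mul(2, Pow(D, 2)), -3) = Add(-3, Mul(2, Pow(D, 2))))
Function('K')(A) = -19 (Function('K')(A) = Add(6, Mul(-5, 5)) = Add(6, -25) = -19)
Mul(Mul(12, -19), Function('K')(Function('W')(-2))) = Mul(Mul(12, -19), -19) = Mul(-228, -19) = 4332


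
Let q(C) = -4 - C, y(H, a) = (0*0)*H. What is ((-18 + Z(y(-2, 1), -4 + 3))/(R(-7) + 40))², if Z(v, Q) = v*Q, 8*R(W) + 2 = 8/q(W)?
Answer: 46656/231361 ≈ 0.20166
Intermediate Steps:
y(H, a) = 0 (y(H, a) = 0*H = 0)
R(W) = -¼ + 1/(-4 - W) (R(W) = -¼ + (8/(-4 - W))/8 = -¼ + 1/(-4 - W))
Z(v, Q) = Q*v
((-18 + Z(y(-2, 1), -4 + 3))/(R(-7) + 40))² = ((-18 + (-4 + 3)*0)/((-8 - 1*(-7))/(4*(4 - 7)) + 40))² = ((-18 - 1*0)/((¼)*(-8 + 7)/(-3) + 40))² = ((-18 + 0)/((¼)*(-⅓)*(-1) + 40))² = (-18/(1/12 + 40))² = (-18/481/12)² = (-18*12/481)² = (-216/481)² = 46656/231361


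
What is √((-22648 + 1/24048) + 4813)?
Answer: I*√71625645193/2004 ≈ 133.55*I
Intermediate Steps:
√((-22648 + 1/24048) + 4813) = √(-544639103/24048 + 4813) = √(-428896079/24048) = I*√71625645193/2004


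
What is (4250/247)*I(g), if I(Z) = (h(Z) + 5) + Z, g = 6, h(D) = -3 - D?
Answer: 8500/247 ≈ 34.413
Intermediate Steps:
I(Z) = 2 (I(Z) = ((-3 - Z) + 5) + Z = (2 - Z) + Z = 2)
(4250/247)*I(g) = (4250/247)*2 = 8500/247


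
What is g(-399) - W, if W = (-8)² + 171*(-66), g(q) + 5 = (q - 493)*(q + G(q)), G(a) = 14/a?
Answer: 20927909/57 ≈ 3.6716e+5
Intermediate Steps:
g(q) = -5 + (-493 + q)*(q + 14/q) (g(q) = -5 + (q - 493)*(q + 14/q) = -5 + (-493 + q)*(q + 14/q))
W = -11222 (W = 64 - 11286 = -11222)
g(-399) - W = (9 + (-399)² - 6902/(-399) - 493*(-399)) - 1*(-11222) = (9 + 159201 - 6902*(-1/399) + 196707) + 11222 = (9 + 159201 + 986/57 + 196707) + 11222 = 20288255/57 + 11222 = 20927909/57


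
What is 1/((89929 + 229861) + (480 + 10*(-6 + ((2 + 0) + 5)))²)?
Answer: 1/559890 ≈ 1.7861e-6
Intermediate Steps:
1/((89929 + 229861) + (480 + 10*(-6 + ((2 + 0) + 5)))²) = 1/(319790 + (480 + 10*(-6 + (2 + 5)))²) = 1/(319790 + (480 + 10*(-6 + 7))²) = 1/(319790 + (480 + 10*1)²) = 1/(319790 + (480 + 10)²) = 1/(319790 + 490²) = 1/(319790 + 240100) = 1/559890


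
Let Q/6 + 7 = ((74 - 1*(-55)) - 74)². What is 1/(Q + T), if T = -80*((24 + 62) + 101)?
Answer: 1/3148 ≈ 0.00031766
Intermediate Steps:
Q = 18108 (Q = -42 + 6*((74 - 1*(-55)) - 74)² = -42 + 6*((74 + 55) - 74)² = -42 + 6*(129 - 74)² = -42 + 6*55² = -42 + 6*3025 = -42 + 18150 = 18108)
T = -14960 (T = -80*(86 + 101) = -80*187 = -14960)
1/(Q + T) = 1/(18108 - 14960) = 1/3148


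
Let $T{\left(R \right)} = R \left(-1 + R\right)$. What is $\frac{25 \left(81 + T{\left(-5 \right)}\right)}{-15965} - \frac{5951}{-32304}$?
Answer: $\frac{1072823}{103146672} \approx 0.010401$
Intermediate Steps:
$\frac{25 \left(81 + T{\left(-5 \right)}\right)}{-15965} - \frac{5951}{-32304} = \frac{25 \left(81 - 5 \left(-1 - 5\right)\right)}{-15965} - \frac{5951}{-32304} = 25 \left(81 - -30\right) \left(- \frac{1}{15965}\right) - - \frac{5951}{32304} = 25 \left(81 + 30\right) \left(- \frac{1}{15965}\right) + \frac{5951}{32304} = 25 \cdot 111 \left(- \frac{1}{15965}\right) + \frac{5951}{32304} = 2775 \left(- \frac{1}{15965}\right) + \frac{5951}{32304} = - \frac{555}{3193} + \frac{5951}{32304} = \frac{1072823}{103146672}$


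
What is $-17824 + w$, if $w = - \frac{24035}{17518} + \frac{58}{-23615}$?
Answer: $- \frac{388112413171}{21773030} \approx -17825.0$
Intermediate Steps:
$w = - \frac{29926451}{21773030}$ ($w = \left(-24035\right) \frac{1}{17518} + 58 \left(- \frac{1}{23615}\right) = - \frac{1265}{922} - \frac{58}{23615} = - \frac{29926451}{21773030} \approx -1.3745$)
$-17824 + w = -17824 - \frac{29926451}{21773030} = - \frac{388112413171}{21773030}$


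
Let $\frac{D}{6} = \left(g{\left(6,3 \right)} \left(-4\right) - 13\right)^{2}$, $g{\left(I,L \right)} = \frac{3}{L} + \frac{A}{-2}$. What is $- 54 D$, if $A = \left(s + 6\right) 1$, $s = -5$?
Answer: $-72900$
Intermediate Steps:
$A = 1$ ($A = \left(-5 + 6\right) 1 = 1 \cdot 1 = 1$)
$g{\left(I,L \right)} = - \frac{1}{2} + \frac{3}{L}$ ($g{\left(I,L \right)} = \frac{3}{L} + 1 \frac{1}{-2} = \frac{3}{L} + 1 \left(- \frac{1}{2}\right) = \frac{3}{L} - \frac{1}{2} = - \frac{1}{2} + \frac{3}{L}$)
$D = 1350$ ($D = 6 \left(\frac{6 - 3}{2 \cdot 3} \left(-4\right) - 13\right)^{2} = 6 \left(\frac{1}{2} \cdot \frac{1}{3} \left(6 - 3\right) \left(-4\right) - 13\right)^{2} = 6 \left(\frac{1}{2} \cdot \frac{1}{3} \cdot 3 \left(-4\right) - 13\right)^{2} = 6 \left(\frac{1}{2} \left(-4\right) - 13\right)^{2} = 6 \left(-2 - 13\right)^{2} = 6 \left(-15\right)^{2} = 6 \cdot 225 = 1350$)
$- 54 D = \left(-54\right) 1350 = -72900$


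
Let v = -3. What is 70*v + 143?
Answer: -67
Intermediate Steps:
70*v + 143 = 70*(-3) + 143 = -210 + 143 = -67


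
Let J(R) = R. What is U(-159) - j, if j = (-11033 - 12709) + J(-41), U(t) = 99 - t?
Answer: 24041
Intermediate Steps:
j = -23783 (j = (-11033 - 12709) - 41 = -23742 - 41 = -23783)
U(-159) - j = (99 - 1*(-159)) - 1*(-23783) = (99 + 159) + 23783 = 258 + 23783 = 24041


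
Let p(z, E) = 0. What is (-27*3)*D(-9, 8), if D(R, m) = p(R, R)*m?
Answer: 0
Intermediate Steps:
D(R, m) = 0 (D(R, m) = 0*m = 0)
(-27*3)*D(-9, 8) = -27*3*0 = -81*0 = 0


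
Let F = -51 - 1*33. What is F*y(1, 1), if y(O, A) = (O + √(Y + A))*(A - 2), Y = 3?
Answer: 252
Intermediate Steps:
F = -84 (F = -51 - 33 = -84)
y(O, A) = (-2 + A)*(O + √(3 + A)) (y(O, A) = (O + √(3 + A))*(A - 2) = (O + √(3 + A))*(-2 + A) = (-2 + A)*(O + √(3 + A)))
F*y(1, 1) = -84*(-2*1 - 2*√(3 + 1) + 1*1 + 1*√(3 + 1)) = -84*(-2 - 2*√4 + 1 + 1*√4) = -84*(-2 - 2*2 + 1 + 1*2) = -84*(-2 - 4 + 1 + 2) = -84*(-3) = 252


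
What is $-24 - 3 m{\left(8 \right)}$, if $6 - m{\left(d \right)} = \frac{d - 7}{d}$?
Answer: $- \frac{333}{8} \approx -41.625$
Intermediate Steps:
$m{\left(d \right)} = 6 - \frac{-7 + d}{d}$ ($m{\left(d \right)} = 6 - \frac{d - 7}{d} = 6 - \frac{-7 + d}{d}$)
$-24 - 3 m{\left(8 \right)} = -24 - 3 \left(5 + \frac{7}{8}\right) = -24 - \frac{141}{8} = - \frac{333}{8}$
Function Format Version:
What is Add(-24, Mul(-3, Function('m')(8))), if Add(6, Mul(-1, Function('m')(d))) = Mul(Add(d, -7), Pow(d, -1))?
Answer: Rational(-333, 8) ≈ -41.625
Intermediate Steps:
Function('m')(d) = Add(6, Mul(-1, Pow(d, -1), Add(-7, d))) (Function('m')(d) = Add(6, Mul(-1, Mul(Add(d, -7), Pow(d, -1)))) = Add(6, Mul(-1, Mul(Add(-7, d), Pow(d, -1)))) = Add(6, Mul(-1, Mul(Pow(d, -1), Add(-7, d)))) = Add(6, Mul(-1, Pow(d, -1), Add(-7, d))))
Add(-24, Mul(-3, Function('m')(8))) = Add(-24, Mul(-3, Add(5, Mul(7, Pow(8, -1))))) = Add(-24, Mul(-3, Add(5, Mul(7, Rational(1, 8))))) = Add(-24, Mul(-3, Add(5, Rational(7, 8)))) = Add(-24, Mul(-3, Rational(47, 8))) = Add(-24, Rational(-141, 8)) = Rational(-333, 8)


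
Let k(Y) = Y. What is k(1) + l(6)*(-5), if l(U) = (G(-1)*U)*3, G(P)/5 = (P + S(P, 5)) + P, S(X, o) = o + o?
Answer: -3599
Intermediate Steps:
S(X, o) = 2*o
G(P) = 50 + 10*P (G(P) = 5*((P + 2*5) + P) = 5*((P + 10) + P) = 5*((10 + P) + P) = 5*(10 + 2*P) = 50 + 10*P)
l(U) = 120*U (l(U) = ((50 + 10*(-1))*U)*3 = ((50 - 10)*U)*3 = (40*U)*3 = 120*U)
k(1) + l(6)*(-5) = 1 + (120*6)*(-5) = 1 + 720*(-5) = 1 - 3600 = -3599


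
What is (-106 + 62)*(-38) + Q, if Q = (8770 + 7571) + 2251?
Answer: 20264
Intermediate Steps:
Q = 18592 (Q = 16341 + 2251 = 18592)
(-106 + 62)*(-38) + Q = (-106 + 62)*(-38) + 18592 = -44*(-38) + 18592 = 1672 + 18592 = 20264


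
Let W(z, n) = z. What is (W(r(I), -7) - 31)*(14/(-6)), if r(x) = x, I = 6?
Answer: 175/3 ≈ 58.333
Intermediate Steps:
(W(r(I), -7) - 31)*(14/(-6)) = (6 - 31)*(14/(-6)) = -350*(-1)/6 = -25*(-7/3) = 175/3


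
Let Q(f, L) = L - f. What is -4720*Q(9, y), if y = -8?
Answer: 80240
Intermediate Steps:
-4720*Q(9, y) = -4720*(-8 - 1*9) = -4720*(-8 - 9) = -4720*(-17) = 80240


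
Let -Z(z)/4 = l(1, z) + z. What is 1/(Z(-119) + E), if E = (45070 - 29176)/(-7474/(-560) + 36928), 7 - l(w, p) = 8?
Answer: 3447859/1656455760 ≈ 0.0020815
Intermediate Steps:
l(w, p) = -1 (l(w, p) = 7 - 1*8 = 7 - 8 = -1)
Z(z) = 4 - 4*z (Z(z) = -4*(-1 + z) = 4 - 4*z)
E = 1483440/3447859 (E = 15894/(-7474*(-1/560) + 36928) = 15894/(3737/280 + 36928) = 15894/(10343577/280) = 15894*(280/10343577) = 1483440/3447859 ≈ 0.43025)
1/(Z(-119) + E) = 1/((4 - 4*(-119)) + 1483440/3447859) = 1/((4 + 476) + 1483440/3447859) = 1/(480 + 1483440/3447859) = 1/(1656455760/3447859) = 3447859/1656455760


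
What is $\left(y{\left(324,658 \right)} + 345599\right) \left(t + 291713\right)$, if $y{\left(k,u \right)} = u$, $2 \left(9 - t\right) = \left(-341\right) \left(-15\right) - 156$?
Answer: $\frac{200304480645}{2} \approx 1.0015 \cdot 10^{11}$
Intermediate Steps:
$t = - \frac{4941}{2}$ ($t = 9 - \frac{\left(-341\right) \left(-15\right) - 156}{2} = 9 - \frac{5115 - 156}{2} = 9 - \frac{4959}{2} = - \frac{4941}{2} \approx -2470.5$)
$\left(y{\left(324,658 \right)} + 345599\right) \left(t + 291713\right) = \left(658 + 345599\right) \left(- \frac{4941}{2} + 291713\right) = 346257 \cdot \frac{578485}{2} = \frac{200304480645}{2}$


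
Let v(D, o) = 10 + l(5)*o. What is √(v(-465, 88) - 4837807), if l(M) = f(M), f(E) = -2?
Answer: I*√4837973 ≈ 2199.5*I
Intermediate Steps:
l(M) = -2
v(D, o) = 10 - 2*o
√(v(-465, 88) - 4837807) = √((10 - 2*88) - 4837807) = √((10 - 176) - 4837807) = √(-166 - 4837807) = √(-4837973) = I*√4837973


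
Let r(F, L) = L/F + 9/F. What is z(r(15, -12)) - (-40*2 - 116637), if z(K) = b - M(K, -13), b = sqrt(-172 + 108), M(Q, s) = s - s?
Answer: 116717 + 8*I ≈ 1.1672e+5 + 8.0*I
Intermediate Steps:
M(Q, s) = 0
b = 8*I (b = sqrt(-64) = 8*I ≈ 8.0*I)
r(F, L) = 9/F + L/F
z(K) = 8*I (z(K) = 8*I - 1*0 = 8*I + 0 = 8*I)
z(r(15, -12)) - (-40*2 - 116637) = 8*I - (-40*2 - 116637) = 8*I - (-80 - 116637) = 8*I - 1*(-116717) = 8*I + 116717 = 116717 + 8*I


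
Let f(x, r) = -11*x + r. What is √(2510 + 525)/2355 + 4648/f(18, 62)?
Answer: -581/17 + √3035/2355 ≈ -34.153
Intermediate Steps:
f(x, r) = r - 11*x
√(2510 + 525)/2355 + 4648/f(18, 62) = √(2510 + 525)/2355 + 4648/(62 - 11*18) = √3035*(1/2355) + 4648/(62 - 198) = √3035/2355 + 4648/(-136) = √3035/2355 + 4648*(-1/136) = √3035/2355 - 581/17 = -581/17 + √3035/2355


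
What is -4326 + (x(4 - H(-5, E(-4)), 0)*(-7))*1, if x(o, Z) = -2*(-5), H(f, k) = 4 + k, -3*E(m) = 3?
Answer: -4396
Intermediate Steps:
E(m) = -1 (E(m) = -1/3*3 = -1)
x(o, Z) = 10
-4326 + (x(4 - H(-5, E(-4)), 0)*(-7))*1 = -4326 + (10*(-7))*1 = -4326 - 70*1 = -4326 - 70 = -4396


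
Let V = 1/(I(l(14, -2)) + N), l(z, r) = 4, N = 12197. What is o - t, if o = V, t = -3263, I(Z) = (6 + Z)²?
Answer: 40125112/12297 ≈ 3263.0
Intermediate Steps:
V = 1/12297 (V = 1/((6 + 4)² + 12197) = 1/(10² + 12197) = 1/(100 + 12197) = 1/12297 ≈ 8.1321e-5)
o = 1/12297 ≈ 8.1321e-5
o - t = 1/12297 - 1*(-3263) = 1/12297 + 3263 = 40125112/12297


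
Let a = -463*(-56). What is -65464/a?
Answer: -1169/463 ≈ -2.5248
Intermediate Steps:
a = 25928
-65464/a = -65464/25928 = -65464*1/25928 = -1169/463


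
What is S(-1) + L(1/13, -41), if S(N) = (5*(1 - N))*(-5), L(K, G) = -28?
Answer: -78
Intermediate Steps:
S(N) = -25 + 25*N (S(N) = (5 - 5*N)*(-5) = -25 + 25*N)
S(-1) + L(1/13, -41) = (-25 + 25*(-1)) - 28 = (-25 - 25) - 28 = -50 - 28 = -78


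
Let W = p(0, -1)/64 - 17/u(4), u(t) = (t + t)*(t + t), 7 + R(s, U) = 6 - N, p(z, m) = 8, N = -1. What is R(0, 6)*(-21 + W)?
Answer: 0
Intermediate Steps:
R(s, U) = 0 (R(s, U) = -7 + (6 - 1*(-1)) = -7 + (6 + 1) = -7 + 7 = 0)
u(t) = 4*t² (u(t) = (2*t)*(2*t) = 4*t²)
W = -9/64 (W = 8/64 - 17/(4*4²) = 8*(1/64) - 17/(4*16) = ⅛ - 17/64 = -9/64 ≈ -0.14063)
R(0, 6)*(-21 + W) = 0*(-21 - 9/64) = 0*(-1353/64) = 0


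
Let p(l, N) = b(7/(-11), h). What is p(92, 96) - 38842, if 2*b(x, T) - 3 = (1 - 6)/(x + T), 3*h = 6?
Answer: -116527/3 ≈ -38842.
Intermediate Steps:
h = 2 (h = (⅓)*6 = 2)
b(x, T) = 3/2 - 5/(2*(T + x)) (b(x, T) = 3/2 + ((1 - 6)/(x + T))/2 = 3/2 + (-5/(T + x))/2 = 3/2 - 5/(2*(T + x)))
p(l, N) = -⅓ (p(l, N) = (-5 + 3*2 + 3*(7/(-11)))/(2*(2 + 7/(-11))) = (-5 + 6 + 3*(7*(-1/11)))/(2*(2 + 7*(-1/11))) = (-5 + 6 + 3*(-7/11))/(2*(2 - 7/11)) = (-5 + 6 - 21/11)/(2*(15/11)) = (½)*(11/15)*(-10/11) = -⅓)
p(92, 96) - 38842 = -⅓ - 38842 = -116527/3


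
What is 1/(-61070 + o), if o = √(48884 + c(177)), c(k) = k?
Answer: -61070/3729495839 - √49061/3729495839 ≈ -1.6434e-5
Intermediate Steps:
o = √49061 (o = √(48884 + 177) = √49061 ≈ 221.50)
1/(-61070 + o) = 1/(-61070 + √49061)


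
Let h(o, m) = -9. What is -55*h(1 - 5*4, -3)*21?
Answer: 10395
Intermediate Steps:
-55*h(1 - 5*4, -3)*21 = -55*(-9)*21 = 495*21 = 10395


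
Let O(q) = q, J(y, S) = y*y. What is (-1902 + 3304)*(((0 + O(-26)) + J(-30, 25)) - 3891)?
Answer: -4229834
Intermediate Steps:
J(y, S) = y²
(-1902 + 3304)*(((0 + O(-26)) + J(-30, 25)) - 3891) = (-1902 + 3304)*(((0 - 26) + (-30)²) - 3891) = 1402*((-26 + 900) - 3891) = 1402*(874 - 3891) = 1402*(-3017) = -4229834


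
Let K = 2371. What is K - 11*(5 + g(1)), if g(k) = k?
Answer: 2305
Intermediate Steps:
K - 11*(5 + g(1)) = 2371 - 11*(5 + 1) = 2371 - 11*6 = 2371 - 66 = 2305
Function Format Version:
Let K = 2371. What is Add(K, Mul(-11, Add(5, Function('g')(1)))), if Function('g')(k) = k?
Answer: 2305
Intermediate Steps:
Add(K, Mul(-11, Add(5, Function('g')(1)))) = Add(2371, Mul(-11, Add(5, 1))) = Add(2371, Mul(-11, 6)) = Add(2371, -66) = 2305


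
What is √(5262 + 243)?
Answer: √5505 ≈ 74.196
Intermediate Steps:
√(5262 + 243) = √5505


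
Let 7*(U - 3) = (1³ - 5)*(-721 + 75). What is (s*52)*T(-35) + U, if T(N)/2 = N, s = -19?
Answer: 486725/7 ≈ 69532.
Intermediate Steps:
T(N) = 2*N
U = 2605/7 (U = 3 + ((1³ - 5)*(-721 + 75))/7 = 3 + ((1 - 5)*(-646))/7 = 3 + (-4*(-646))/7 = 3 + (⅐)*2584 = 3 + 2584/7 = 2605/7 ≈ 372.14)
(s*52)*T(-35) + U = (-19*52)*(2*(-35)) + 2605/7 = -988*(-70) + 2605/7 = 69160 + 2605/7 = 486725/7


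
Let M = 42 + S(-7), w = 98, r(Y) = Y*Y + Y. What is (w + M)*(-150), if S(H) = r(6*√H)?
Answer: 16800 - 900*I*√7 ≈ 16800.0 - 2381.2*I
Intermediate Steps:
r(Y) = Y + Y² (r(Y) = Y² + Y = Y + Y²)
S(H) = 6*√H*(1 + 6*√H) (S(H) = (6*√H)*(1 + 6*√H) = 6*√H*(1 + 6*√H))
M = -210 + 6*I*√7 (M = 42 + (6*√(-7) + 36*(-7)) = 42 + (6*(I*√7) - 252) = 42 + (6*I*√7 - 252) = 42 + (-252 + 6*I*√7) = -210 + 6*I*√7 ≈ -210.0 + 15.875*I)
(w + M)*(-150) = (98 + (-210 + 6*I*√7))*(-150) = (-112 + 6*I*√7)*(-150) = 16800 - 900*I*√7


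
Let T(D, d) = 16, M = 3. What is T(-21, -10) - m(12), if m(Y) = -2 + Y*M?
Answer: -18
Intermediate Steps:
m(Y) = -2 + 3*Y (m(Y) = -2 + Y*3 = -2 + 3*Y)
T(-21, -10) - m(12) = 16 - (-2 + 3*12) = 16 - (-2 + 36) = 16 - 1*34 = 16 - 34 = -18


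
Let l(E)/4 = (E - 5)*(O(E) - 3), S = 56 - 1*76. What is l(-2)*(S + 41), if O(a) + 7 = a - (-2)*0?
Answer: 7056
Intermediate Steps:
S = -20 (S = 56 - 76 = -20)
O(a) = -7 + a (O(a) = -7 + (a - (-2)*0) = -7 + (a - 1*0) = -7 + (a + 0) = -7 + a)
l(E) = 4*(-10 + E)*(-5 + E) (l(E) = 4*((E - 5)*((-7 + E) - 3)) = 4*((-5 + E)*(-10 + E)) = 4*((-10 + E)*(-5 + E)) = 4*(-10 + E)*(-5 + E))
l(-2)*(S + 41) = (200 - 60*(-2) + 4*(-2)²)*(-20 + 41) = (200 + 120 + 4*4)*21 = (200 + 120 + 16)*21 = 336*21 = 7056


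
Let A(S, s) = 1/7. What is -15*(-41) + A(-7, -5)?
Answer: 4306/7 ≈ 615.14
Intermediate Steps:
A(S, s) = 1/7
-15*(-41) + A(-7, -5) = -15*(-41) + 1/7 = 615 + 1/7 = 4306/7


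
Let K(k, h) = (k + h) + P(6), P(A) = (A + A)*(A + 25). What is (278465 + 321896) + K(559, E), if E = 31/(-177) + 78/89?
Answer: 9472163923/15753 ≈ 6.0129e+5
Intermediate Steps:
E = 11047/15753 (E = 31*(-1/177) + 78*(1/89) = -31/177 + 78/89 = 11047/15753 ≈ 0.70126)
P(A) = 2*A*(25 + A) (P(A) = (2*A)*(25 + A) = 2*A*(25 + A))
K(k, h) = 372 + h + k (K(k, h) = (k + h) + 2*6*(25 + 6) = (h + k) + 2*6*31 = (h + k) + 372 = 372 + h + k)
(278465 + 321896) + K(559, E) = (278465 + 321896) + (372 + 11047/15753 + 559) = 600361 + 14677090/15753 = 9472163923/15753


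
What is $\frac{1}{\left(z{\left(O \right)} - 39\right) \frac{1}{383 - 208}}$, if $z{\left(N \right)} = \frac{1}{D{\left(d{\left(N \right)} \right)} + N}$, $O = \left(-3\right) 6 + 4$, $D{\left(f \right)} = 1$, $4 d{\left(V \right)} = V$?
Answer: $- \frac{2275}{508} \approx -4.4783$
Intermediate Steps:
$d{\left(V \right)} = \frac{V}{4}$
$O = -14$ ($O = -18 + 4 = -14$)
$z{\left(N \right)} = \frac{1}{1 + N}$
$\frac{1}{\left(z{\left(O \right)} - 39\right) \frac{1}{383 - 208}} = \frac{1}{\left(\frac{1}{1 - 14} - 39\right) \frac{1}{383 - 208}} = \frac{1}{\left(\frac{1}{-13} - 39\right) \frac{1}{175}} = \frac{1}{\left(- \frac{1}{13} - 39\right) \frac{1}{175}} = \frac{1}{\left(- \frac{508}{13}\right) \frac{1}{175}} = \frac{1}{- \frac{508}{2275}} = - \frac{2275}{508}$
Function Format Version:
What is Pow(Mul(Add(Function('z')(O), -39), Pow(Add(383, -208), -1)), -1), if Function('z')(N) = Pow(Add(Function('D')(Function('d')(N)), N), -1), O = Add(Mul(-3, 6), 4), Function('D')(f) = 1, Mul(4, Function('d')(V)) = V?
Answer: Rational(-2275, 508) ≈ -4.4783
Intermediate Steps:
Function('d')(V) = Mul(Rational(1, 4), V)
O = -14 (O = Add(-18, 4) = -14)
Function('z')(N) = Pow(Add(1, N), -1)
Pow(Mul(Add(Function('z')(O), -39), Pow(Add(383, -208), -1)), -1) = Pow(Mul(Add(Pow(Add(1, -14), -1), -39), Pow(Add(383, -208), -1)), -1) = Pow(Mul(Add(Pow(-13, -1), -39), Pow(175, -1)), -1) = Pow(Mul(Add(Rational(-1, 13), -39), Rational(1, 175)), -1) = Pow(Mul(Rational(-508, 13), Rational(1, 175)), -1) = Pow(Rational(-508, 2275), -1) = Rational(-2275, 508)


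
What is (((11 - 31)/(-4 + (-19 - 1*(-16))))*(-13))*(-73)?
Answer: 18980/7 ≈ 2711.4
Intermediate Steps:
(((11 - 31)/(-4 + (-19 - 1*(-16))))*(-13))*(-73) = (-20/(-4 + (-19 + 16))*(-13))*(-73) = (-20/(-4 - 3)*(-13))*(-73) = (-20/(-7)*(-13))*(-73) = (-20*(-⅐)*(-13))*(-73) = ((20/7)*(-13))*(-73) = -260/7*(-73) = 18980/7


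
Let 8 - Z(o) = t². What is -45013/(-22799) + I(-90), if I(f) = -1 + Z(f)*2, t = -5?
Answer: -752952/22799 ≈ -33.026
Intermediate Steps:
Z(o) = -17 (Z(o) = 8 - 1*(-5)² = 8 - 1*25 = 8 - 25 = -17)
I(f) = -35 (I(f) = -1 - 17*2 = -1 - 34 = -35)
-45013/(-22799) + I(-90) = -45013/(-22799) - 35 = -45013*(-1/22799) - 35 = 45013/22799 - 35 = -752952/22799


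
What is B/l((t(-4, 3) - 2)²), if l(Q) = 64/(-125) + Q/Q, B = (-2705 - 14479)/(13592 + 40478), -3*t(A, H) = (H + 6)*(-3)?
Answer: -214800/329827 ≈ -0.65125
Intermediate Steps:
t(A, H) = 6 + H (t(A, H) = -(H + 6)*(-3)/3 = -(6 + H)*(-3)/3 = -(-18 - 3*H)/3 = 6 + H)
B = -8592/27035 (B = -17184/54070 = -17184*1/54070 = -8592/27035 ≈ -0.31781)
l(Q) = 61/125 (l(Q) = 64*(-1/125) + 1 = -64/125 + 1 = 61/125)
B/l((t(-4, 3) - 2)²) = -8592/(27035*61/125) = -8592/27035*125/61 = -214800/329827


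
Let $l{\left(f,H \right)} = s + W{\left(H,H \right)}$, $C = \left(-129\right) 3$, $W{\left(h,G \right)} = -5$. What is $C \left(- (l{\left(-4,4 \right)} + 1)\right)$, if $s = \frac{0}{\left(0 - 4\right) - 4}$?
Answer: $-1548$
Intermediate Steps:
$s = 0$ ($s = \frac{0}{-4 - 4} = \frac{0}{-8} = 0 \left(- \frac{1}{8}\right) = 0$)
$C = -387$
$l{\left(f,H \right)} = -5$ ($l{\left(f,H \right)} = 0 - 5 = -5$)
$C \left(- (l{\left(-4,4 \right)} + 1)\right) = - 387 \left(- (-5 + 1)\right) = - 387 \left(\left(-1\right) \left(-4\right)\right) = \left(-387\right) 4 = -1548$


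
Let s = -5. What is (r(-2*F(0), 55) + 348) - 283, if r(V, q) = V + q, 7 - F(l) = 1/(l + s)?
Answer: 528/5 ≈ 105.60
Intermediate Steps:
F(l) = 7 - 1/(-5 + l) (F(l) = 7 - 1/(l - 5) = 7 - 1/(-5 + l))
(r(-2*F(0), 55) + 348) - 283 = ((-2*(-36 + 7*0)/(-5 + 0) + 55) + 348) - 283 = ((-2*(-36 + 0)/(-5) + 55) + 348) - 283 = ((-(-2)*(-36)/5 + 55) + 348) - 283 = ((-2*36/5 + 55) + 348) - 283 = ((-72/5 + 55) + 348) - 283 = (203/5 + 348) - 283 = 1943/5 - 283 = 528/5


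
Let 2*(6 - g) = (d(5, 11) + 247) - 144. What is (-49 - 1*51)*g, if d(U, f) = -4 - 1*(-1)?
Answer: 4400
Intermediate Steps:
d(U, f) = -3 (d(U, f) = -4 + 1 = -3)
g = -44 (g = 6 - ((-3 + 247) - 144)/2 = 6 - (244 - 144)/2 = 6 - 1/2*100 = 6 - 50 = -44)
(-49 - 1*51)*g = (-49 - 1*51)*(-44) = (-49 - 51)*(-44) = -100*(-44) = 4400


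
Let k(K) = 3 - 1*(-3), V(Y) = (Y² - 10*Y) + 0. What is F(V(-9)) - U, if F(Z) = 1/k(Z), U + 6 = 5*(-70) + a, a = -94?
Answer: 2701/6 ≈ 450.17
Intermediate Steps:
V(Y) = Y² - 10*Y
k(K) = 6 (k(K) = 3 + 3 = 6)
U = -450 (U = -6 + (5*(-70) - 94) = -6 + (-350 - 94) = -6 - 444 = -450)
F(Z) = ⅙ (F(Z) = 1/6 = ⅙)
F(V(-9)) - U = ⅙ - 1*(-450) = ⅙ + 450 = 2701/6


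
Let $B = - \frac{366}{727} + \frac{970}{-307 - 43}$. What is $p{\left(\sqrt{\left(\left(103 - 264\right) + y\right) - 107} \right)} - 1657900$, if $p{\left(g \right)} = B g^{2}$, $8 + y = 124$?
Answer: $- \frac{42172599492}{25445} \approx -1.6574 \cdot 10^{6}$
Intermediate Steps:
$y = 116$ ($y = -8 + 124 = 116$)
$B = - \frac{83329}{25445}$ ($B = \left(-366\right) \frac{1}{727} + \frac{970}{-350} = - \frac{366}{727} + 970 \left(- \frac{1}{350}\right) = - \frac{366}{727} - \frac{97}{35} = - \frac{83329}{25445} \approx -3.2749$)
$p{\left(g \right)} = - \frac{83329 g^{2}}{25445}$
$p{\left(\sqrt{\left(\left(103 - 264\right) + y\right) - 107} \right)} - 1657900 = - \frac{83329 \left(\sqrt{\left(\left(103 - 264\right) + 116\right) - 107}\right)^{2}}{25445} - 1657900 = - \frac{83329 \left(\sqrt{\left(-161 + 116\right) - 107}\right)^{2}}{25445} - 1657900 = - \frac{83329 \left(\sqrt{-45 - 107}\right)^{2}}{25445} - 1657900 = - \frac{83329 \left(\sqrt{-152}\right)^{2}}{25445} - 1657900 = - \frac{83329 \left(2 i \sqrt{38}\right)^{2}}{25445} - 1657900 = \left(- \frac{83329}{25445}\right) \left(-152\right) - 1657900 = \frac{12666008}{25445} - 1657900 = - \frac{42172599492}{25445}$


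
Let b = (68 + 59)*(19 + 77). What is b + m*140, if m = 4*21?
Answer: 23952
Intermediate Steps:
m = 84
b = 12192 (b = 127*96 = 12192)
b + m*140 = 12192 + 84*140 = 12192 + 11760 = 23952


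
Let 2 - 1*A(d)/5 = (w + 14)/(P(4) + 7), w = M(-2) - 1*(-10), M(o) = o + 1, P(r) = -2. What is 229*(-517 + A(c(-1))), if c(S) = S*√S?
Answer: -121370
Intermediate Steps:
M(o) = 1 + o
c(S) = S^(3/2)
w = 9 (w = (1 - 2) - 1*(-10) = -1 + 10 = 9)
A(d) = -13 (A(d) = 10 - 5*(9 + 14)/(-2 + 7) = 10 - 115/5 = 10 - 5*23/5 = 10 - 23 = -13)
229*(-517 + A(c(-1))) = 229*(-517 - 13) = 229*(-530) = -121370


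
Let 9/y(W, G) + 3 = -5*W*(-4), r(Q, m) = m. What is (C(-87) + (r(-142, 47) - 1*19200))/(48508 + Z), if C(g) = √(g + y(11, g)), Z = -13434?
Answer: -19153/35074 + I*√4094790/7611058 ≈ -0.54607 + 0.00026587*I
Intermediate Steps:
y(W, G) = 9/(-3 + 20*W) (y(W, G) = 9/(-3 - 5*W*(-4)) = 9/(-3 + 20*W))
C(g) = √(9/217 + g) (C(g) = √(g + 9/(-3 + 20*11)) = √(g + 9/(-3 + 220)) = √(g + 9/217) = √(9/217 + g))
(C(-87) + (r(-142, 47) - 1*19200))/(48508 + Z) = (√(1953 + 47089*(-87))/217 + (47 - 1*19200))/(48508 - 13434) = (√(1953 - 4096743)/217 + (47 - 19200))/35074 = (√(-4094790)/217 - 19153)*(1/35074) = ((I*√4094790)/217 - 19153)*(1/35074) = (I*√4094790/217 - 19153)*(1/35074) = (-19153 + I*√4094790/217)*(1/35074) = -19153/35074 + I*√4094790/7611058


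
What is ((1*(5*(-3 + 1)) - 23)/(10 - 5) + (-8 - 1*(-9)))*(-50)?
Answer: 280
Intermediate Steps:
((1*(5*(-3 + 1)) - 23)/(10 - 5) + (-8 - 1*(-9)))*(-50) = ((1*(5*(-2)) - 23)/5 + (-8 + 9))*(-50) = ((1*(-10) - 23)*(⅕) + 1)*(-50) = ((-10 - 23)*(⅕) + 1)*(-50) = (-33*⅕ + 1)*(-50) = (-33/5 + 1)*(-50) = -28/5*(-50) = 280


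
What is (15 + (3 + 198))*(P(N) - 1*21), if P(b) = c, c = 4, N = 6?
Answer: -3672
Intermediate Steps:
P(b) = 4
(15 + (3 + 198))*(P(N) - 1*21) = (15 + (3 + 198))*(4 - 1*21) = (15 + 201)*(4 - 21) = 216*(-17) = -3672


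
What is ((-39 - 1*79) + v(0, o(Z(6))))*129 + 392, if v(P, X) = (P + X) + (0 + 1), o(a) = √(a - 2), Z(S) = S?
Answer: -14443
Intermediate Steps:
o(a) = √(-2 + a)
v(P, X) = 1 + P + X (v(P, X) = (P + X) + 1 = 1 + P + X)
((-39 - 1*79) + v(0, o(Z(6))))*129 + 392 = ((-39 - 1*79) + (1 + 0 + √(-2 + 6)))*129 + 392 = ((-39 - 79) + (1 + 0 + √4))*129 + 392 = (-118 + (1 + 0 + 2))*129 + 392 = (-118 + 3)*129 + 392 = -115*129 + 392 = -14835 + 392 = -14443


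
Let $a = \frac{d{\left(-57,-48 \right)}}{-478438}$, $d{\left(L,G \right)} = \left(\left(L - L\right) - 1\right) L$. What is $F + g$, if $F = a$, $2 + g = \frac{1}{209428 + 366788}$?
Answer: $- \frac{275699813545}{137841815304} \approx -2.0001$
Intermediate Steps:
$d{\left(L,G \right)} = - L$ ($d{\left(L,G \right)} = \left(0 - 1\right) L = - L$)
$g = - \frac{1152431}{576216}$ ($g = -2 + \frac{1}{209428 + 366788} = -2 + \frac{1}{576216} = - \frac{1152431}{576216} \approx -2.0$)
$a = - \frac{57}{478438}$ ($a = \frac{\left(-1\right) \left(-57\right)}{-478438} = 57 \left(- \frac{1}{478438}\right) = - \frac{57}{478438} \approx -0.00011914$)
$F = - \frac{57}{478438} \approx -0.00011914$
$F + g = - \frac{57}{478438} - \frac{1152431}{576216} = - \frac{275699813545}{137841815304}$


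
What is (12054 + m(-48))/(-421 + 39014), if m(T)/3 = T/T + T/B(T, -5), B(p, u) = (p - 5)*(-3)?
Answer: 638973/2045429 ≈ 0.31239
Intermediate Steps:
B(p, u) = 15 - 3*p (B(p, u) = (-5 + p)*(-3) = 15 - 3*p)
m(T) = 3 + 3*T/(15 - 3*T) (m(T) = 3*(T/T + T/(15 - 3*T)) = 3*(1 + T/(15 - 3*T)) = 3 + 3*T/(15 - 3*T))
(12054 + m(-48))/(-421 + 39014) = (12054 + (-15 + 2*(-48))/(-5 - 48))/(-421 + 39014) = (12054 + (-15 - 96)/(-53))/38593 = (12054 - 1/53*(-111))*(1/38593) = (12054 + 111/53)*(1/38593) = (638973/53)*(1/38593) = 638973/2045429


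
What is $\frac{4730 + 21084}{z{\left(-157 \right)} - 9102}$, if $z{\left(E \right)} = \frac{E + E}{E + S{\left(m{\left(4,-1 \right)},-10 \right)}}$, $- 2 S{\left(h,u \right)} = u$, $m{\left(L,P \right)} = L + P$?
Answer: $- \frac{1961864}{691595} \approx -2.8367$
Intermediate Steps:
$S{\left(h,u \right)} = - \frac{u}{2}$
$z{\left(E \right)} = \frac{2 E}{5 + E}$ ($z{\left(E \right)} = \frac{E + E}{E - -5} = \frac{2 E}{E + 5} = \frac{2 E}{5 + E}$)
$\frac{4730 + 21084}{z{\left(-157 \right)} - 9102} = \frac{4730 + 21084}{2 \left(-157\right) \frac{1}{5 - 157} - 9102} = \frac{25814}{2 \left(-157\right) \frac{1}{-152} - 9102} = \frac{25814}{2 \left(-157\right) \left(- \frac{1}{152}\right) - 9102} = \frac{25814}{\frac{157}{76} - 9102} = \frac{25814}{- \frac{691595}{76}} = 25814 \left(- \frac{76}{691595}\right) = - \frac{1961864}{691595}$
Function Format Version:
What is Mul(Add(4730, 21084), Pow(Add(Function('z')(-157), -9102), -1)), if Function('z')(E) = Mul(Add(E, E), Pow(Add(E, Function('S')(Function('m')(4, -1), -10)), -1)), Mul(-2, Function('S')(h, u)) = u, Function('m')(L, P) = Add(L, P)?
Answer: Rational(-1961864, 691595) ≈ -2.8367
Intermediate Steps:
Function('S')(h, u) = Mul(Rational(-1, 2), u)
Function('z')(E) = Mul(2, E, Pow(Add(5, E), -1)) (Function('z')(E) = Mul(Add(E, E), Pow(Add(E, Mul(Rational(-1, 2), -10)), -1)) = Mul(Mul(2, E), Pow(Add(E, 5), -1)) = Mul(Mul(2, E), Pow(Add(5, E), -1)) = Mul(2, E, Pow(Add(5, E), -1)))
Mul(Add(4730, 21084), Pow(Add(Function('z')(-157), -9102), -1)) = Mul(Add(4730, 21084), Pow(Add(Mul(2, -157, Pow(Add(5, -157), -1)), -9102), -1)) = Mul(25814, Pow(Add(Mul(2, -157, Pow(-152, -1)), -9102), -1)) = Mul(25814, Pow(Add(Mul(2, -157, Rational(-1, 152)), -9102), -1)) = Mul(25814, Pow(Add(Rational(157, 76), -9102), -1)) = Mul(25814, Pow(Rational(-691595, 76), -1)) = Mul(25814, Rational(-76, 691595)) = Rational(-1961864, 691595)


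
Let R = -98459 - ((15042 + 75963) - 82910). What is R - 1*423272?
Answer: -529826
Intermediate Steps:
R = -106554 (R = -98459 - (91005 - 82910) = -98459 - 1*8095 = -98459 - 8095 = -106554)
R - 1*423272 = -106554 - 1*423272 = -106554 - 423272 = -529826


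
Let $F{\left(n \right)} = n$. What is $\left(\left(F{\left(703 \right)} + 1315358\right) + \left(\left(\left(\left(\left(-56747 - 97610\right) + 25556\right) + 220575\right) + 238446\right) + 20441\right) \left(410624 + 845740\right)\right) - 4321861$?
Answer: $440554850804$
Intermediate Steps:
$\left(\left(F{\left(703 \right)} + 1315358\right) + \left(\left(\left(\left(\left(-56747 - 97610\right) + 25556\right) + 220575\right) + 238446\right) + 20441\right) \left(410624 + 845740\right)\right) - 4321861 = \left(\left(703 + 1315358\right) + \left(\left(\left(\left(\left(-56747 - 97610\right) + 25556\right) + 220575\right) + 238446\right) + 20441\right) \left(410624 + 845740\right)\right) - 4321861 = \left(1316061 + \left(\left(\left(\left(-154357 + 25556\right) + 220575\right) + 238446\right) + 20441\right) 1256364\right) - 4321861 = \left(1316061 + \left(\left(\left(-128801 + 220575\right) + 238446\right) + 20441\right) 1256364\right) - 4321861 = \left(1316061 + \left(\left(91774 + 238446\right) + 20441\right) 1256364\right) - 4321861 = \left(1316061 + \left(330220 + 20441\right) 1256364\right) - 4321861 = \left(1316061 + 350661 \cdot 1256364\right) - 4321861 = \left(1316061 + 440557856604\right) - 4321861 = 440559172665 - 4321861 = 440554850804$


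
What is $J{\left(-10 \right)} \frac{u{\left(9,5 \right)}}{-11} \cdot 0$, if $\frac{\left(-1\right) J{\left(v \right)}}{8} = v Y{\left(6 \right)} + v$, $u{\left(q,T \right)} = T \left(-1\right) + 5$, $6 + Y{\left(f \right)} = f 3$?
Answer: $0$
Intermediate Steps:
$Y{\left(f \right)} = -6 + 3 f$ ($Y{\left(f \right)} = -6 + f 3 = -6 + 3 f$)
$u{\left(q,T \right)} = 5 - T$ ($u{\left(q,T \right)} = - T + 5 = 5 - T$)
$J{\left(v \right)} = - 104 v$ ($J{\left(v \right)} = - 8 \left(v \left(-6 + 3 \cdot 6\right) + v\right) = - 8 \left(v \left(-6 + 18\right) + v\right) = - 8 \left(v 12 + v\right) = - 8 \left(12 v + v\right) = - 8 \cdot 13 v = - 104 v$)
$J{\left(-10 \right)} \frac{u{\left(9,5 \right)}}{-11} \cdot 0 = \left(-104\right) \left(-10\right) \frac{5 - 5}{-11} \cdot 0 = 1040 \left(5 - 5\right) \left(- \frac{1}{11}\right) 0 = 1040 \cdot 0 \left(- \frac{1}{11}\right) 0 = 1040 \cdot 0 \cdot 0 = 0 \cdot 0 = 0$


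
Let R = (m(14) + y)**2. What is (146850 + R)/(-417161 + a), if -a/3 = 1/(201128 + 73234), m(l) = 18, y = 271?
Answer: -21068349434/38151042095 ≈ -0.55224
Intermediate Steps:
a = -1/91454 (a = -3/(201128 + 73234) = -3/274362 = -3*1/274362 = -1/91454 ≈ -1.0934e-5)
R = 83521 (R = (18 + 271)**2 = 289**2 = 83521)
(146850 + R)/(-417161 + a) = (146850 + 83521)/(-417161 - 1/91454) = 230371/(-38151042095/91454) = 230371*(-91454/38151042095) = -21068349434/38151042095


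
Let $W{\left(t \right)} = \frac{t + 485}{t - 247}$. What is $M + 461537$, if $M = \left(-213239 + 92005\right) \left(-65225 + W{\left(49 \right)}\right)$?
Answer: $\frac{260973112997}{33} \approx 7.9083 \cdot 10^{9}$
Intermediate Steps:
$W{\left(t \right)} = \frac{485 + t}{-247 + t}$
$M = \frac{260957882276}{33}$ ($M = \left(-213239 + 92005\right) \left(-65225 + \frac{485 + 49}{-247 + 49}\right) = - 121234 \left(-65225 + \frac{1}{-198} \cdot 534\right) = - 121234 \left(-65225 - \frac{89}{33}\right) = \left(-121234\right) \left(- \frac{2152514}{33}\right) = \frac{260957882276}{33} \approx 7.9078 \cdot 10^{9}$)
$M + 461537 = \frac{260957882276}{33} + 461537 = \frac{260973112997}{33}$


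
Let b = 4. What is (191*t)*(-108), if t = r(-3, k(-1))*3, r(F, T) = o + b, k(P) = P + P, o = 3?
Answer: -433188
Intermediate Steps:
k(P) = 2*P
r(F, T) = 7 (r(F, T) = 3 + 4 = 7)
t = 21 (t = 7*3 = 21)
(191*t)*(-108) = (191*21)*(-108) = 4011*(-108) = -433188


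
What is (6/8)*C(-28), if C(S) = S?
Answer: -21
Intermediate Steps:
(6/8)*C(-28) = (6/8)*(-28) = (6*(⅛))*(-28) = (¾)*(-28) = -21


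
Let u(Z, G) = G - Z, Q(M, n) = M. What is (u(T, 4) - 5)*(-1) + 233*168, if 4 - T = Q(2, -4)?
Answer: 39147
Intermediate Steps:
T = 2 (T = 4 - 1*2 = 4 - 2 = 2)
(u(T, 4) - 5)*(-1) + 233*168 = ((4 - 1*2) - 5)*(-1) + 233*168 = ((4 - 2) - 5)*(-1) + 39144 = (2 - 5)*(-1) + 39144 = -3*(-1) + 39144 = 3 + 39144 = 39147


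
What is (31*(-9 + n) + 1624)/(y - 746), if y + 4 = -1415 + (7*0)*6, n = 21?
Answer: -1996/2165 ≈ -0.92194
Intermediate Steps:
y = -1419 (y = -4 + (-1415 + (7*0)*6) = -4 + (-1415 + 0*6) = -4 + (-1415 + 0) = -4 - 1415 = -1419)
(31*(-9 + n) + 1624)/(y - 746) = (31*(-9 + 21) + 1624)/(-1419 - 746) = (31*12 + 1624)/(-2165) = (372 + 1624)*(-1/2165) = 1996*(-1/2165) = -1996/2165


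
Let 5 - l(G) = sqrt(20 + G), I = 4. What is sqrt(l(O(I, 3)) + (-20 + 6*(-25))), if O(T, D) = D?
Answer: sqrt(-165 - sqrt(23)) ≈ 13.031*I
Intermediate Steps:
l(G) = 5 - sqrt(20 + G)
sqrt(l(O(I, 3)) + (-20 + 6*(-25))) = sqrt((5 - sqrt(20 + 3)) + (-20 + 6*(-25))) = sqrt((5 - sqrt(23)) + (-20 - 150)) = sqrt((5 - sqrt(23)) - 170) = sqrt(-165 - sqrt(23))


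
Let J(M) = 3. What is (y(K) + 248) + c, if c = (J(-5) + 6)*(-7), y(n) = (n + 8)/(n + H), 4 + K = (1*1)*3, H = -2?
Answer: 548/3 ≈ 182.67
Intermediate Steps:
K = -1 (K = -4 + (1*1)*3 = -4 + 1*3 = -4 + 3 = -1)
y(n) = (8 + n)/(-2 + n) (y(n) = (n + 8)/(n - 2) = (8 + n)/(-2 + n))
c = -63 (c = (3 + 6)*(-7) = 9*(-7) = -63)
(y(K) + 248) + c = ((8 - 1)/(-2 - 1) + 248) - 63 = (7/(-3) + 248) - 63 = (-1/3*7 + 248) - 63 = (-7/3 + 248) - 63 = 737/3 - 63 = 548/3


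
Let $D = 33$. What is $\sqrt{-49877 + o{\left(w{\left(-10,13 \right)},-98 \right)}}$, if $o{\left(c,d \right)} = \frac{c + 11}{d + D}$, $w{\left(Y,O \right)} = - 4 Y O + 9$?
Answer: $\frac{i \sqrt{8430617}}{13} \approx 223.35 i$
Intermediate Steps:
$w{\left(Y,O \right)} = 9 - 4 O Y$ ($w{\left(Y,O \right)} = - 4 O Y + 9 = 9 - 4 O Y$)
$o{\left(c,d \right)} = \frac{11 + c}{33 + d}$ ($o{\left(c,d \right)} = \frac{c + 11}{d + 33} = \frac{11 + c}{33 + d}$)
$\sqrt{-49877 + o{\left(w{\left(-10,13 \right)},-98 \right)}} = \sqrt{-49877 + \frac{11 - \left(-9 + 52 \left(-10\right)\right)}{33 - 98}} = \sqrt{-49877 + \frac{11 + \left(9 + 520\right)}{-65}} = \sqrt{-49877 - \frac{11 + 529}{65}} = \sqrt{-49877 - \frac{108}{13}} = \sqrt{- \frac{648509}{13}} = \frac{i \sqrt{8430617}}{13}$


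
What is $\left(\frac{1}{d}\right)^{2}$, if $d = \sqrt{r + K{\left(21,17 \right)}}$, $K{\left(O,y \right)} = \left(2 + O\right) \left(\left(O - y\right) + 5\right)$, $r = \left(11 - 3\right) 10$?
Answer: $\frac{1}{287} \approx 0.0034843$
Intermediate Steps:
$r = 80$ ($r = 8 \cdot 10 = 80$)
$K{\left(O,y \right)} = \left(2 + O\right) \left(5 + O - y\right)$
$d = \sqrt{287}$ ($d = \sqrt{80 + \left(10 + 21^{2} - 34 + 7 \cdot 21 - 21 \cdot 17\right)} = \sqrt{80 + \left(10 + 441 - 34 + 147 - 357\right)} = \sqrt{80 + 207} = \sqrt{287} \approx 16.941$)
$\left(\frac{1}{d}\right)^{2} = \left(\frac{1}{\sqrt{287}}\right)^{2} = \left(\frac{\sqrt{287}}{287}\right)^{2} = \frac{1}{287}$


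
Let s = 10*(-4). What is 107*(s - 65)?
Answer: -11235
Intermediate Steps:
s = -40
107*(s - 65) = 107*(-40 - 65) = 107*(-105) = -11235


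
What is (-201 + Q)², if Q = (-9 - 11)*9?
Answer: 145161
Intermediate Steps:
Q = -180 (Q = -20*9 = -180)
(-201 + Q)² = (-201 - 180)² = (-381)² = 145161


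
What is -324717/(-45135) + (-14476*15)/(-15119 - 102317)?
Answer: 21360998/2362065 ≈ 9.0434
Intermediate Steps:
-324717/(-45135) + (-14476*15)/(-15119 - 102317) = -324717*(-1/45135) - 217140/(-117436) = 6367/885 - 217140*(-1/117436) = 6367/885 + 4935/2669 = 21360998/2362065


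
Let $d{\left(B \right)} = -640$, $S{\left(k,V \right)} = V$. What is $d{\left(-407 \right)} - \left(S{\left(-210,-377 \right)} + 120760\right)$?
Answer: $-121023$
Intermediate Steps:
$d{\left(-407 \right)} - \left(S{\left(-210,-377 \right)} + 120760\right) = -640 - \left(-377 + 120760\right) = -640 - 120383 = -121023$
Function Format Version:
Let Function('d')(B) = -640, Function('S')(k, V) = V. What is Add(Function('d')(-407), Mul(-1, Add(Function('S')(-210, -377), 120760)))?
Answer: -121023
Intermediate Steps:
Add(Function('d')(-407), Mul(-1, Add(Function('S')(-210, -377), 120760))) = Add(-640, Mul(-1, Add(-377, 120760))) = Add(-640, Mul(-1, 120383)) = Add(-640, -120383) = -121023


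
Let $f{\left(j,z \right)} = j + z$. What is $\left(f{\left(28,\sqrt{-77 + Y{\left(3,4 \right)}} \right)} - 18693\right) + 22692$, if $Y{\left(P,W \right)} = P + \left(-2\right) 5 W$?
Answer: $4027 + i \sqrt{114} \approx 4027.0 + 10.677 i$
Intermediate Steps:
$Y{\left(P,W \right)} = P - 10 W$
$\left(f{\left(28,\sqrt{-77 + Y{\left(3,4 \right)}} \right)} - 18693\right) + 22692 = \left(\left(28 + \sqrt{-77 + \left(3 - 40\right)}\right) - 18693\right) + 22692 = \left(\left(28 + \sqrt{-77 - 37}\right) - 18693\right) + 22692 = \left(\left(28 + \sqrt{-114}\right) - 18693\right) + 22692 = \left(\left(28 + i \sqrt{114}\right) - 18693\right) + 22692 = \left(-18665 + i \sqrt{114}\right) + 22692 = 4027 + i \sqrt{114}$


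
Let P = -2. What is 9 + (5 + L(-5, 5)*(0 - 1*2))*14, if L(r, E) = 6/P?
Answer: 163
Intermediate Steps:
L(r, E) = -3 (L(r, E) = 6/(-2) = 6*(-½) = -3)
9 + (5 + L(-5, 5)*(0 - 1*2))*14 = 9 + (5 - 3*(0 - 1*2))*14 = 9 + (5 - 3*(0 - 2))*14 = 9 + (5 - 3*(-2))*14 = 9 + (5 + 6)*14 = 9 + 11*14 = 9 + 154 = 163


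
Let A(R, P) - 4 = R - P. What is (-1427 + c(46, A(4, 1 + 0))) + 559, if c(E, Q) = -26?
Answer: -894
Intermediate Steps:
A(R, P) = 4 + R - P (A(R, P) = 4 + (R - P) = 4 + R - P)
(-1427 + c(46, A(4, 1 + 0))) + 559 = (-1427 - 26) + 559 = -1453 + 559 = -894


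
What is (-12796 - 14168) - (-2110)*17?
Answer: 8906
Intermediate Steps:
(-12796 - 14168) - (-2110)*17 = -26964 - 1*(-35870) = -26964 + 35870 = 8906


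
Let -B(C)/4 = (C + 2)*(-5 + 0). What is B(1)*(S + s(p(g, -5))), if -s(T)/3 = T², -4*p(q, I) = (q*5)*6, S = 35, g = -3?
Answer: -89025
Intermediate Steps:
B(C) = 40 + 20*C (B(C) = -4*(C + 2)*(-5 + 0) = -4*(2 + C)*(-5) = -4*(-10 - 5*C) = 40 + 20*C)
p(q, I) = -15*q/2 (p(q, I) = -q*5*6/4 = -5*q*6/4 = -15*q/2)
s(T) = -3*T²
B(1)*(S + s(p(g, -5))) = (40 + 20*1)*(35 - 3*(-15/2*(-3))²) = (40 + 20)*(35 - 3*(45/2)²) = 60*(35 - 3*2025/4) = 60*(35 - 6075/4) = 60*(-5935/4) = -89025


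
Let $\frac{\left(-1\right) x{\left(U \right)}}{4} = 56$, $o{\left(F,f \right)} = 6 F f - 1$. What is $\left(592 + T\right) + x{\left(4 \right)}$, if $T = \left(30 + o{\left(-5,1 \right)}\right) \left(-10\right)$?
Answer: $378$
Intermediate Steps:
$o{\left(F,f \right)} = -1 + 6 F f$ ($o{\left(F,f \right)} = 6 F f - 1 = -1 + 6 F f$)
$x{\left(U \right)} = -224$ ($x{\left(U \right)} = \left(-4\right) 56 = -224$)
$T = 10$ ($T = \left(30 + \left(-1 + 6 \left(-5\right) 1\right)\right) \left(-10\right) = \left(30 - 31\right) \left(-10\right) = \left(-1\right) \left(-10\right) = 10$)
$\left(592 + T\right) + x{\left(4 \right)} = \left(592 + 10\right) - 224 = 602 - 224 = 378$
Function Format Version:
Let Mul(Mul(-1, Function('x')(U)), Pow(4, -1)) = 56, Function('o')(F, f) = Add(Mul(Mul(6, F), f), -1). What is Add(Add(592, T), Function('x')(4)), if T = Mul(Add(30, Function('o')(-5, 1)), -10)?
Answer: 378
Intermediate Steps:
Function('o')(F, f) = Add(-1, Mul(6, F, f)) (Function('o')(F, f) = Add(Mul(6, F, f), -1) = Add(-1, Mul(6, F, f)))
Function('x')(U) = -224 (Function('x')(U) = Mul(-4, 56) = -224)
T = 10 (T = Mul(Add(30, Add(-1, Mul(6, -5, 1))), -10) = Mul(Add(30, Add(-1, -30)), -10) = Mul(Add(30, -31), -10) = Mul(-1, -10) = 10)
Add(Add(592, T), Function('x')(4)) = Add(Add(592, 10), -224) = Add(602, -224) = 378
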